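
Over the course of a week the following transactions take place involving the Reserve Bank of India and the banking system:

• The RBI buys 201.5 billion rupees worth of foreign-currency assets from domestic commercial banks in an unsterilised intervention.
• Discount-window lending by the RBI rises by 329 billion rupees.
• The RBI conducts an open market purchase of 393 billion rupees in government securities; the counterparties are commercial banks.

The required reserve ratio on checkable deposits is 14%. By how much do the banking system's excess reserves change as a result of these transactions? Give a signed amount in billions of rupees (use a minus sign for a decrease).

FX purchase 201.5 billion rupees: reserves +201.5B, deposits 0.
Discount-window loan 329 billion rupees: reserves +329B, deposits 0.
OMO purchase (from banks) 393 billion rupees: reserves +393B, deposits 0.
Totals: Δreserves = +923.5B, Δdeposits = 0.
Δrequired reserves = 14% × 0 = 0.
Δexcess reserves = Δreserves − Δrequired = +923.5B − (0) = +923.5 billion.

+923.5 billion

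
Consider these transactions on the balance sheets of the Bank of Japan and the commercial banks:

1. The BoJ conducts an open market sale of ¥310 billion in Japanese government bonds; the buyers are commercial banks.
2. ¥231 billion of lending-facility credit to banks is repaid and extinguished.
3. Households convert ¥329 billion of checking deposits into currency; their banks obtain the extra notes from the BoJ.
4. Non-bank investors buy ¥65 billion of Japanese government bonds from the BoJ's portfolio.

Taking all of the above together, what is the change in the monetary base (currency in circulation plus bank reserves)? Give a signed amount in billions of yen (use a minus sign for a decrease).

BoJ balance sheet:
  Assets:      Securities −¥375B, Loans to banks −¥231B
  Liabilities: Bank reserves −¥935B, Currency in circulation +¥329B
Monetary base = currency + reserves: +¥329B + (−¥935B) = -¥606 billion.

-¥606 billion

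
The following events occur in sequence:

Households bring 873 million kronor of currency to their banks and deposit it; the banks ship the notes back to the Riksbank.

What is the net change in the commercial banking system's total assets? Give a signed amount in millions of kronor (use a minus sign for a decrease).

+873 million

Currency deposit 873 million kronor: bank balance sheets expand → +873M.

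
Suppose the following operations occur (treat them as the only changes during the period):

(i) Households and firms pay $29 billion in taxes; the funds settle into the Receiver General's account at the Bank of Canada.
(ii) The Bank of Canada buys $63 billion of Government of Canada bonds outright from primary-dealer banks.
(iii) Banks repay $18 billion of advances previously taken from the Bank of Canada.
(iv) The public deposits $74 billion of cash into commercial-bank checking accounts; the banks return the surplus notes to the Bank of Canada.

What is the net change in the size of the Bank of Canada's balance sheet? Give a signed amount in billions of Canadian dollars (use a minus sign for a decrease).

Bank of Canada balance sheet:
  Assets:      Securities +$63B, Loans to banks −$18B
  Liabilities: Bank reserves +$90B, Currency in circulation −$74B, Government deposits +$29B
Change in total Bank of Canada assets = +$45 billion.

+$45 billion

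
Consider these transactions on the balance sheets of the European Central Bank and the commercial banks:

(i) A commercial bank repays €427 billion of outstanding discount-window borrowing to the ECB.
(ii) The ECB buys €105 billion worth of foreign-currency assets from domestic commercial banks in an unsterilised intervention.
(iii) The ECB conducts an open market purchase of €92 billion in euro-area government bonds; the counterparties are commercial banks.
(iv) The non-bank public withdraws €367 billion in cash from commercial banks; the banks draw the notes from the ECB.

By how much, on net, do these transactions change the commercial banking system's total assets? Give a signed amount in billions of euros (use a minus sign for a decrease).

-€794 billion

Discount-window repayment €427 billion: bank balance sheets shrink → −€427B.
FX purchase €105 billion: just an asset swap on bank balance sheets → 0.
OMO purchase (from banks) €92 billion: just an asset swap on bank balance sheets → 0.
Currency withdrawal €367 billion: bank balance sheets shrink → −€367B.
Net: −427 + 0 + 0 − 367 = -€794 billion.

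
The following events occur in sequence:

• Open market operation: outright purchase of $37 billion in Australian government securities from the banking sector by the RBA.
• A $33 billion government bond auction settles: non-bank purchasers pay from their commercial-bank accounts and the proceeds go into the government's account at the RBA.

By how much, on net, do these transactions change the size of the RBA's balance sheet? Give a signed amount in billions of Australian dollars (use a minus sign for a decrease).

+$37 billion

OMO purchase (from banks) $37 billion: an RBA asset is acquired → +$37B.
Government account inflow $33 billion: only the composition of liabilities changes → 0.
Net: 37 + 0 = +$37 billion.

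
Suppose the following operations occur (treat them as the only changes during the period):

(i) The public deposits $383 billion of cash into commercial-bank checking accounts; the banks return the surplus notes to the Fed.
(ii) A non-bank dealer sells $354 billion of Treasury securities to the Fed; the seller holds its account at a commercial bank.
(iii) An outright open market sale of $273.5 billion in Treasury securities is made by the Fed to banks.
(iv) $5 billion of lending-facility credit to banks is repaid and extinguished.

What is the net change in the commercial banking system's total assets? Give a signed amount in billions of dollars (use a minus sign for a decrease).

Fed balance sheet:
  Assets:      Securities +$80.5B, Loans to banks −$5B
  Liabilities: Bank reserves +$458.5B, Currency in circulation −$383B
Commercial banking system:
  Assets:      Reserves at CB +$458.5B, Securities +$273.5B
  Liabilities: Checkable deposits +$737B, Borrowings from CB −$5B
Change in total bank assets = +$732 billion.

+$732 billion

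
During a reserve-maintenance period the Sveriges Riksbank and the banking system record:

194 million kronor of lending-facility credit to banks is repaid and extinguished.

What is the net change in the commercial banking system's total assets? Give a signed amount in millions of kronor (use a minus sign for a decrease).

-194 million

Discount-window repayment 194 million kronor: bank balance sheets shrink → −194M.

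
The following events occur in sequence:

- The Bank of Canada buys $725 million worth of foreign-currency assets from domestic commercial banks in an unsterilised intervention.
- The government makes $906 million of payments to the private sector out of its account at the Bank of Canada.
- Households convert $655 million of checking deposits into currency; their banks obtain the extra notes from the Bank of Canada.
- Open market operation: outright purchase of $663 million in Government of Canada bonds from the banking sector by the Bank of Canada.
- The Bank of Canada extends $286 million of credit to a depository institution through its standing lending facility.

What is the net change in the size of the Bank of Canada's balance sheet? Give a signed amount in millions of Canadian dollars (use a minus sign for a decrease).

+$1674 million

Bank of Canada balance sheet:
  Assets:      Securities +$663M, Loans to banks +$286M, Foreign assets +$725M
  Liabilities: Bank reserves +$1925M, Currency in circulation +$655M, Government deposits −$906M
Commercial banking system:
  Assets:      Reserves at CB +$1925M, Securities −$663M, Foreign assets −$725M
  Liabilities: Checkable deposits +$251M, Borrowings from CB +$286M
Change in total Bank of Canada assets = +$1674 million.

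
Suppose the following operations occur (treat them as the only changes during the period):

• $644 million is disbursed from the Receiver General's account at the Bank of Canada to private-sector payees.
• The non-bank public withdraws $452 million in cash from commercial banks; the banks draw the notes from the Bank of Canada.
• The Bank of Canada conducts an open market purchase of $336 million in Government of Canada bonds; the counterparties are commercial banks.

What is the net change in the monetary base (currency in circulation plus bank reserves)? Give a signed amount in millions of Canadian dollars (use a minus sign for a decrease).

Government spending $644 million: a non-base liability converts back to reserves → +$644M.
Currency withdrawal $452 million: just a shift between currency and reserves — both are base money → 0.
OMO purchase (from banks) $336 million: Bank of Canada balance sheet expands → +$336M.
Net: 644 + 0 + 336 = +$980 million.

+$980 million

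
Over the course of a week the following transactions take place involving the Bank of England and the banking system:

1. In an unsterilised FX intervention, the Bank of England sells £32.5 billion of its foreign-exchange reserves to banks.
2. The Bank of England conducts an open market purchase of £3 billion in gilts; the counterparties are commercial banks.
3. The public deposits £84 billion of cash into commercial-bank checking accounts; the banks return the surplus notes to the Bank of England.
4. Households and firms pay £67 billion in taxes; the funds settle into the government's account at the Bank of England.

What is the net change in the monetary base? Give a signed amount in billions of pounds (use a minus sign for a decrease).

Bank of England balance sheet:
  Assets:      Securities +£3B, Foreign assets −£32.5B
  Liabilities: Bank reserves −£12.5B, Currency in circulation −£84B, Government deposits +£67B
Monetary base = currency + reserves: −£84B + (−£12.5B) = -£96.5 billion.

-£96.5 billion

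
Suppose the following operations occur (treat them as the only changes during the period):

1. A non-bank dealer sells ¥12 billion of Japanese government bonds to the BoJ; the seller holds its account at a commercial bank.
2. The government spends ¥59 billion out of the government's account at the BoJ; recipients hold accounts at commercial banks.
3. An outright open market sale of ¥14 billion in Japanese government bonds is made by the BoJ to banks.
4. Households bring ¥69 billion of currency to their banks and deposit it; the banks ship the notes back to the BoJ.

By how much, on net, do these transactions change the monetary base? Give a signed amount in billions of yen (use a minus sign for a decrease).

+¥57 billion

BoJ balance sheet:
  Assets:      Securities −¥2B
  Liabilities: Bank reserves +¥126B, Currency in circulation −¥69B, Government deposits −¥59B
Monetary base = currency + reserves: −¥69B + (+¥126B) = +¥57 billion.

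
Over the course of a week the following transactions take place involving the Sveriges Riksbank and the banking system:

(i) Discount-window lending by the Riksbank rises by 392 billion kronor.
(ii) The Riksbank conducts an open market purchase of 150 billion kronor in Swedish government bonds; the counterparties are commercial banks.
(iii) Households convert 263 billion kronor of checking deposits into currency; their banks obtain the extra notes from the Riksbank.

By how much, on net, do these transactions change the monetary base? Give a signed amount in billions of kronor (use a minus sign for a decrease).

Riksbank balance sheet:
  Assets:      Securities +150B, Loans to banks +392B
  Liabilities: Bank reserves +279B, Currency in circulation +263B
Monetary base = currency + reserves: +263B + (+279B) = +542 billion.

+542 billion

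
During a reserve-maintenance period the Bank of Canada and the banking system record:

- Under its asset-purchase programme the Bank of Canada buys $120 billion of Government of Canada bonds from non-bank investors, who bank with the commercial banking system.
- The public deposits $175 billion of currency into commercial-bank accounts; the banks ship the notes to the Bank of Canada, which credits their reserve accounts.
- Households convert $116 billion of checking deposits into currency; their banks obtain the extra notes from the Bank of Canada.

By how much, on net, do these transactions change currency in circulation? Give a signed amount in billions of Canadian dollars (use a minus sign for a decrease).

-$59 billion

Asset purchase (from non-banks) $120 billion: no currency enters or leaves circulation → 0.
Currency deposit $175 billion: notes return to the central bank → −$175B.
Currency withdrawal $116 billion: notes leave the central bank → +$116B.
Net: 0 − 175 + 116 = -$59 billion.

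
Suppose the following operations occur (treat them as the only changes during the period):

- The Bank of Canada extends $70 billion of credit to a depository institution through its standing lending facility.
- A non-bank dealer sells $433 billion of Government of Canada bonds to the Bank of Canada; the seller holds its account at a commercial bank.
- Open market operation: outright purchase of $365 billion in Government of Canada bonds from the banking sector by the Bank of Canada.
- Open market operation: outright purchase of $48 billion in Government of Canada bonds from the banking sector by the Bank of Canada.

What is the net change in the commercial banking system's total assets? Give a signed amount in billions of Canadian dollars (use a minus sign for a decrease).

Bank of Canada balance sheet:
  Assets:      Securities +$846B, Loans to banks +$70B
  Liabilities: Bank reserves +$916B
Commercial banking system:
  Assets:      Reserves at CB +$916B, Securities −$413B
  Liabilities: Checkable deposits +$433B, Borrowings from CB +$70B
Change in total bank assets = +$503 billion.

+$503 billion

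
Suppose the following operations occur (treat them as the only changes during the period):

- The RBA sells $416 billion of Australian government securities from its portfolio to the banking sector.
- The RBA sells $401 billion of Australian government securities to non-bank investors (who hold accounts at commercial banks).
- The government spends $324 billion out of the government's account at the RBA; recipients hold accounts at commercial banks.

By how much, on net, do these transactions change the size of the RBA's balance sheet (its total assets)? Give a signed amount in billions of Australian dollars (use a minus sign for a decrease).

OMO sale (to banks) $416 billion: an RBA asset is shed → −$416B.
Asset sale (to non-banks) $401 billion: an RBA asset is shed → −$401B.
Government spending $324 billion: only the composition of liabilities changes → 0.
Net: −416 − 401 + 0 = -$817 billion.

-$817 billion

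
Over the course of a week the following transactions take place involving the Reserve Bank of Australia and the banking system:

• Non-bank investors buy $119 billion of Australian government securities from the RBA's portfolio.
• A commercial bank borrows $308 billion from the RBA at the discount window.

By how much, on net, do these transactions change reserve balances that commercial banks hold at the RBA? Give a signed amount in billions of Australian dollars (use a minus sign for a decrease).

+$189 billion

Asset sale (to non-banks) $119 billion: the non-bank buyers' banks settle from reserves → −$119B.
Discount-window loan $308 billion: the loan is credited to the bank's reserve account → +$308B.
Net: −119 + 308 = +$189 billion.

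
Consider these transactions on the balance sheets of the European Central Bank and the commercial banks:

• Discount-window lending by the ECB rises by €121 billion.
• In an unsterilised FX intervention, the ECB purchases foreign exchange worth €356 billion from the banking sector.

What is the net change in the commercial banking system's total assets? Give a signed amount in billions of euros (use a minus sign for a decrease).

+€121 billion

Discount-window loan €121 billion: bank balance sheets expand → +€121B.
FX purchase €356 billion: just an asset swap on bank balance sheets → 0.
Net: 121 + 0 = +€121 billion.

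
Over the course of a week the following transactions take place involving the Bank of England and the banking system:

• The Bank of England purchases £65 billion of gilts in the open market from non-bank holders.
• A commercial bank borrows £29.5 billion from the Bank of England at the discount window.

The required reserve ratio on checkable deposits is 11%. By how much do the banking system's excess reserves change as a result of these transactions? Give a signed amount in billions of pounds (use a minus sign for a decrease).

Asset purchase (from non-banks) £65 billion: reserves +£65B, deposits +£65B.
Discount-window loan £29.5 billion: reserves +£29.5B, deposits 0.
Totals: Δreserves = +£94.5B, Δdeposits = +£65B.
Δrequired reserves = 11% × +£65B = +£7.15B.
Δexcess reserves = Δreserves − Δrequired = +£94.5B − (+£7.15B) = +£87.35 billion.

+£87.35 billion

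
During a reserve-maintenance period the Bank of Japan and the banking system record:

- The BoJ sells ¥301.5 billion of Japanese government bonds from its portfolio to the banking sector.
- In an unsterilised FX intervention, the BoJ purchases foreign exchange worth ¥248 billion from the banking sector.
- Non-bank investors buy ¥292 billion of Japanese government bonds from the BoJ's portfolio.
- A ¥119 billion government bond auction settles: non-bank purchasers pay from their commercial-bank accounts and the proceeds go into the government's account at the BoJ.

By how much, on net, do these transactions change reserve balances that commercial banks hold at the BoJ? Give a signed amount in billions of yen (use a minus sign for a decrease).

OMO sale (to banks) ¥301.5 billion: the buying banks pay out of their reserve balances → −¥301.5B.
FX purchase ¥248 billion: the BoJ pays by crediting reserve accounts → +¥248B.
Asset sale (to non-banks) ¥292 billion: the non-bank buyers' banks settle from reserves → −¥292B.
Government account inflow ¥119 billion: funds move from bank reserves into the government account → −¥119B.
Net: −301.5 + 248 − 292 − 119 = -¥464.5 billion.

-¥464.5 billion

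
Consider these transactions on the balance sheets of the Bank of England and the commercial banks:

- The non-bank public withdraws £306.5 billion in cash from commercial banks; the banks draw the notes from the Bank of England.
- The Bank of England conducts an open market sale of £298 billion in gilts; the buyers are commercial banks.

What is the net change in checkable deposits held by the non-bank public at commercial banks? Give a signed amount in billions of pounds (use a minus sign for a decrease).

-£306.5 billion

Currency withdrawal £306.5 billion: non-bank counterparties' bank balances fall → −£306.5B.
OMO sale (to banks) £298 billion: the counterparty is a bank, so public deposits are unchanged → 0.
Net: −306.5 + 0 = -£306.5 billion.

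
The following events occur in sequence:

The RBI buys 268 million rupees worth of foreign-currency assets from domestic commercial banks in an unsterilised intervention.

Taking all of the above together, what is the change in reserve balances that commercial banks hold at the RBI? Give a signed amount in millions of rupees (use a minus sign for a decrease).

FX purchase 268 million rupees: the RBI pays by crediting reserve accounts → +268M.

+268 million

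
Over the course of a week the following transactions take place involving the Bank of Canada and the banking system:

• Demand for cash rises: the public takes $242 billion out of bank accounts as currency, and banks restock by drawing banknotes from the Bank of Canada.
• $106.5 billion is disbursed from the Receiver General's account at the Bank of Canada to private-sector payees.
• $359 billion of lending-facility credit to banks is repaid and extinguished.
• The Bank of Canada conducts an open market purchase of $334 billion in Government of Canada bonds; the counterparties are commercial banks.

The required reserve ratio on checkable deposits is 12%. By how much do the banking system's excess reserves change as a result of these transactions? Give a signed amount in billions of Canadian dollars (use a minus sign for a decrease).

-$144.24 billion

Currency withdrawal $242 billion: reserves −$242B, deposits −$242B.
Government spending $106.5 billion: reserves +$106.5B, deposits +$106.5B.
Discount-window repayment $359 billion: reserves −$359B, deposits 0.
OMO purchase (from banks) $334 billion: reserves +$334B, deposits 0.
Totals: Δreserves = −$160.5B, Δdeposits = −$135.5B.
Δrequired reserves = 12% × −$135.5B = −$16.26B.
Δexcess reserves = Δreserves − Δrequired = −$160.5B − (−$16.26B) = -$144.24 billion.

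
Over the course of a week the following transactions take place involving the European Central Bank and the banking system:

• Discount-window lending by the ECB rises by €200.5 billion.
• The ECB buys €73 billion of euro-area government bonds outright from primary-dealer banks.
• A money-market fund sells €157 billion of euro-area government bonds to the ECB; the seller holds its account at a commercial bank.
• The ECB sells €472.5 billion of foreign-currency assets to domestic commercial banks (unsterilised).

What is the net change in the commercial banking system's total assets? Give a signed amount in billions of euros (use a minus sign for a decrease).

+€357.5 billion

ECB balance sheet:
  Assets:      Securities +€230B, Loans to banks +€200.5B, Foreign assets −€472.5B
  Liabilities: Bank reserves −€42B
Commercial banking system:
  Assets:      Reserves at CB −€42B, Securities −€73B, Foreign assets +€472.5B
  Liabilities: Checkable deposits +€157B, Borrowings from CB +€200.5B
Change in total bank assets = +€357.5 billion.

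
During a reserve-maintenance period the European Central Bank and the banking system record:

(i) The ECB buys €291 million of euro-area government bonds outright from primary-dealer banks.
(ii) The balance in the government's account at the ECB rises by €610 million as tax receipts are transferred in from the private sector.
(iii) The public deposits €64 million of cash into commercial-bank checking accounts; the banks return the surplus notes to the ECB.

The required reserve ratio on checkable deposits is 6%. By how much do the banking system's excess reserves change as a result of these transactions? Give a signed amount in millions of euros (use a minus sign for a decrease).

OMO purchase (from banks) €291 million: reserves +€291M, deposits 0.
Government account inflow €610 million: reserves −€610M, deposits −€610M.
Currency deposit €64 million: reserves +€64M, deposits +€64M.
Totals: Δreserves = −€255M, Δdeposits = −€546M.
Δrequired reserves = 6% × −€546M = −€32.76M.
Δexcess reserves = Δreserves − Δrequired = −€255M − (−€32.76M) = -€222.24 million.

-€222.24 million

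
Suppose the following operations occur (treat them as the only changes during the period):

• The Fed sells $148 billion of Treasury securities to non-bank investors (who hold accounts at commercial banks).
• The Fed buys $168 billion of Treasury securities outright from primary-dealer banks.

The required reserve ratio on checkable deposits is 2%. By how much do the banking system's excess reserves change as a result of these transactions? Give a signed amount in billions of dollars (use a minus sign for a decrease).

+$22.96 billion

Asset sale (to non-banks) $148 billion: reserves −$148B, deposits −$148B.
OMO purchase (from banks) $168 billion: reserves +$168B, deposits 0.
Totals: Δreserves = +$20B, Δdeposits = −$148B.
Δrequired reserves = 2% × −$148B = −$2.96B.
Δexcess reserves = Δreserves − Δrequired = +$20B − (−$2.96B) = +$22.96 billion.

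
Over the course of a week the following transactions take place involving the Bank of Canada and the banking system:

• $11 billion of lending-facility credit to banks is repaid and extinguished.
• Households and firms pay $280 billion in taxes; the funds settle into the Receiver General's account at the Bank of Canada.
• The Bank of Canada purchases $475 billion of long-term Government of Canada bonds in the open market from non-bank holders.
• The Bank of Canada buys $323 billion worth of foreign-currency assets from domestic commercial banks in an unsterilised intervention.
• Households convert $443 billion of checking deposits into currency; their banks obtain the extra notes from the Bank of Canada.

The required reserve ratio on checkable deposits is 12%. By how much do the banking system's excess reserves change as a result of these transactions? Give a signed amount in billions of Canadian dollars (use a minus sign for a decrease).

+$93.76 billion

Discount-window repayment $11 billion: reserves −$11B, deposits 0.
Government account inflow $280 billion: reserves −$280B, deposits −$280B.
Asset purchase (from non-banks) $475 billion: reserves +$475B, deposits +$475B.
FX purchase $323 billion: reserves +$323B, deposits 0.
Currency withdrawal $443 billion: reserves −$443B, deposits −$443B.
Totals: Δreserves = +$64B, Δdeposits = −$248B.
Δrequired reserves = 12% × −$248B = −$29.76B.
Δexcess reserves = Δreserves − Δrequired = +$64B − (−$29.76B) = +$93.76 billion.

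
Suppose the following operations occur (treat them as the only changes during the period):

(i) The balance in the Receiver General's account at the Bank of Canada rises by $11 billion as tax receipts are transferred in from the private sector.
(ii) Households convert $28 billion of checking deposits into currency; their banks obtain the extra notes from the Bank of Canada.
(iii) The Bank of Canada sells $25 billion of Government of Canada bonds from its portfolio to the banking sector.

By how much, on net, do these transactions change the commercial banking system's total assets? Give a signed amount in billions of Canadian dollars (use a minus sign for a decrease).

-$39 billion

Government account inflow $11 billion: bank balance sheets shrink → −$11B.
Currency withdrawal $28 billion: bank balance sheets shrink → −$28B.
OMO sale (to banks) $25 billion: just an asset swap on bank balance sheets → 0.
Net: −11 − 28 + 0 = -$39 billion.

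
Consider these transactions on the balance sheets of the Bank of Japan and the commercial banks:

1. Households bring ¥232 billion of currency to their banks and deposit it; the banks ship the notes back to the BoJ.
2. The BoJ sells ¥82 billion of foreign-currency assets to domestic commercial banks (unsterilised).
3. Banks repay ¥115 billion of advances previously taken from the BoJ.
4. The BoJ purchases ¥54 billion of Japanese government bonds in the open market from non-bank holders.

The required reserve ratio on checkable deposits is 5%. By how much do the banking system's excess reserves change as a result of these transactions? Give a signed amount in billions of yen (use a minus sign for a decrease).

+¥74.7 billion

Currency deposit ¥232 billion: reserves +¥232B, deposits +¥232B.
FX sale ¥82 billion: reserves −¥82B, deposits 0.
Discount-window repayment ¥115 billion: reserves −¥115B, deposits 0.
Asset purchase (from non-banks) ¥54 billion: reserves +¥54B, deposits +¥54B.
Totals: Δreserves = +¥89B, Δdeposits = +¥286B.
Δrequired reserves = 5% × +¥286B = +¥14.3B.
Δexcess reserves = Δreserves − Δrequired = +¥89B − (+¥14.3B) = +¥74.7 billion.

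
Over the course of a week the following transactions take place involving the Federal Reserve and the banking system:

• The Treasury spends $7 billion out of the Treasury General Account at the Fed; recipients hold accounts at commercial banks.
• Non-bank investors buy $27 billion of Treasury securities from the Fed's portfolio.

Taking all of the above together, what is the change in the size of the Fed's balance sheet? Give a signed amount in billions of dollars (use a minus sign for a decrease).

Government spending $7 billion: only the composition of liabilities changes → 0.
Asset sale (to non-banks) $27 billion: a Fed asset is shed → −$27B.
Net: 0 − 27 = -$27 billion.

-$27 billion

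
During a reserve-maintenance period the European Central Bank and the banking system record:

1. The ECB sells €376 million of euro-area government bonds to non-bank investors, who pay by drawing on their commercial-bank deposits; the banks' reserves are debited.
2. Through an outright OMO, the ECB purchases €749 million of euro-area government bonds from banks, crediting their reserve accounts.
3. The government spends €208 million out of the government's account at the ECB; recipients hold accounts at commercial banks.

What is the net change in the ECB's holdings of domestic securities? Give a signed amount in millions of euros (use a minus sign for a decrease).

Asset sale (to non-banks) €376 million: securities removed from the ECB's portfolio → −€376M.
OMO purchase (from banks) €749 million: securities added to the ECB's portfolio → +€749M.
Government spending €208 million: the ECB's securities portfolio is untouched → 0.
Net: −376 + 749 + 0 = +€373 million.

+€373 million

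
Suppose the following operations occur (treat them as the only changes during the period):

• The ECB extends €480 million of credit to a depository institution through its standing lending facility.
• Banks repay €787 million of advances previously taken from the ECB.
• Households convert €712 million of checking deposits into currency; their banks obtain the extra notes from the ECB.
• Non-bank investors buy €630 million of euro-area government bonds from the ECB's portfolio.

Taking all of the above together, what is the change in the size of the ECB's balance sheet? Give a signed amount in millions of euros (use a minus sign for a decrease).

Discount-window loan €480 million: an ECB asset is acquired → +€480M.
Discount-window repayment €787 million: an ECB asset is shed → −€787M.
Currency withdrawal €712 million: only the composition of liabilities changes → 0.
Asset sale (to non-banks) €630 million: an ECB asset is shed → −€630M.
Net: 480 − 787 + 0 − 630 = -€937 million.

-€937 million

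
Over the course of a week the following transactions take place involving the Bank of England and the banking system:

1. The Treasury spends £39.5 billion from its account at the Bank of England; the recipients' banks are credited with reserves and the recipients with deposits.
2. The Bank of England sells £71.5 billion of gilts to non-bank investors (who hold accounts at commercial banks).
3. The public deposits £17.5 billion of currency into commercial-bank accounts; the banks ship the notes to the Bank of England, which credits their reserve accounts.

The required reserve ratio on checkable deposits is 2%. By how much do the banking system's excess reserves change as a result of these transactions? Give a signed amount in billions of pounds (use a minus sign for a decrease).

-£14.21 billion

Government spending £39.5 billion: reserves +£39.5B, deposits +£39.5B.
Asset sale (to non-banks) £71.5 billion: reserves −£71.5B, deposits −£71.5B.
Currency deposit £17.5 billion: reserves +£17.5B, deposits +£17.5B.
Totals: Δreserves = −£14.5B, Δdeposits = −£14.5B.
Δrequired reserves = 2% × −£14.5B = −£0.29B.
Δexcess reserves = Δreserves − Δrequired = −£14.5B − (−£0.29B) = -£14.21 billion.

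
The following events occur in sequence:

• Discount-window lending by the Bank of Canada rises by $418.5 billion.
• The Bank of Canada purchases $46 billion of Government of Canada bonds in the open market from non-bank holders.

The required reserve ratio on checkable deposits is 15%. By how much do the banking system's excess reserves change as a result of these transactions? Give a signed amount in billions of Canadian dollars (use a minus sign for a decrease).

Discount-window loan $418.5 billion: reserves +$418.5B, deposits 0.
Asset purchase (from non-banks) $46 billion: reserves +$46B, deposits +$46B.
Totals: Δreserves = +$464.5B, Δdeposits = +$46B.
Δrequired reserves = 15% × +$46B = +$6.9B.
Δexcess reserves = Δreserves − Δrequired = +$464.5B − (+$6.9B) = +$457.6 billion.

+$457.6 billion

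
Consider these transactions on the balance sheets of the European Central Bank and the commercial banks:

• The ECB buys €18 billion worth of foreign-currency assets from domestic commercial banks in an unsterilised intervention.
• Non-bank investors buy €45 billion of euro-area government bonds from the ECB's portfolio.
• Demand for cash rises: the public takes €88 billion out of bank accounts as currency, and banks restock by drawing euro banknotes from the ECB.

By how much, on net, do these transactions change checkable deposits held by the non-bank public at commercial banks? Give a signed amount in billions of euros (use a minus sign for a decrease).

ECB balance sheet:
  Assets:      Securities −€45B, Foreign assets +€18B
  Liabilities: Bank reserves −€115B, Currency in circulation +€88B
Commercial banking system:
  Assets:      Reserves at CB −€115B, Foreign assets −€18B
  Liabilities: Checkable deposits −€133B
So the change in checkable deposits held by the non-bank public at commercial banks is -€133 billion.

-€133 billion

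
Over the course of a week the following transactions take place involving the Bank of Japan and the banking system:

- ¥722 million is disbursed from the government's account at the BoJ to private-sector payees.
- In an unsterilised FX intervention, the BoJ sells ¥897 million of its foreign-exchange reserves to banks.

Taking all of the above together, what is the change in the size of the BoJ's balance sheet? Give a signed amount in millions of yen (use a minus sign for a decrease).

BoJ balance sheet:
  Assets:      Foreign assets −¥897M
  Liabilities: Bank reserves −¥175M, Government deposits −¥722M
Commercial banking system:
  Assets:      Reserves at CB −¥175M, Foreign assets +¥897M
  Liabilities: Checkable deposits +¥722M
Change in total BoJ assets = -¥897 million.

-¥897 million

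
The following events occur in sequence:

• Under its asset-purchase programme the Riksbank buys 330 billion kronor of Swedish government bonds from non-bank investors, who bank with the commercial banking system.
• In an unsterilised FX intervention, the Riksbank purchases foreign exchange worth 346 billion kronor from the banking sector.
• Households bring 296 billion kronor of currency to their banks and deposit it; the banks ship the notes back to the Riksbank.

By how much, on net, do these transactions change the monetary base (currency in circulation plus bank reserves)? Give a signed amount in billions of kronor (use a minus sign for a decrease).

Riksbank balance sheet:
  Assets:      Securities +330B, Foreign assets +346B
  Liabilities: Bank reserves +972B, Currency in circulation −296B
Monetary base = currency + reserves: −296B + (+972B) = +676 billion.

+676 billion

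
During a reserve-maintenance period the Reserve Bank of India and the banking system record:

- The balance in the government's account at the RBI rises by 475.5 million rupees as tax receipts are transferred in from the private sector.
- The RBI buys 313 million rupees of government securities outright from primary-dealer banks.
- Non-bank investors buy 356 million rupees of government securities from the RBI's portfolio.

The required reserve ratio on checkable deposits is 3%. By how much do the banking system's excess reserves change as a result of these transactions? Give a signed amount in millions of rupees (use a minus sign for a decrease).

Government account inflow 475.5 million rupees: reserves −475.5M, deposits −475.5M.
OMO purchase (from banks) 313 million rupees: reserves +313M, deposits 0.
Asset sale (to non-banks) 356 million rupees: reserves −356M, deposits −356M.
Totals: Δreserves = −518.5M, Δdeposits = −831.5M.
Δrequired reserves = 3% × −831.5M = −24.945M.
Δexcess reserves = Δreserves − Δrequired = −518.5M − (−24.945M) = -493.555 million.

-493.555 million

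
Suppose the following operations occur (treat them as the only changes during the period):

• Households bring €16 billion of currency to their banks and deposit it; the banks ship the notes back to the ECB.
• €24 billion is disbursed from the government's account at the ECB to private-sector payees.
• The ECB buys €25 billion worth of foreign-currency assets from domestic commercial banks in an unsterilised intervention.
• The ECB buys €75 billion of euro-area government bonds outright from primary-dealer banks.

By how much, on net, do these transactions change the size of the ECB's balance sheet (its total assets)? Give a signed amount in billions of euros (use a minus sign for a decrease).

ECB balance sheet:
  Assets:      Securities +€75B, Foreign assets +€25B
  Liabilities: Bank reserves +€140B, Currency in circulation −€16B, Government deposits −€24B
Commercial banking system:
  Assets:      Reserves at CB +€140B, Securities −€75B, Foreign assets −€25B
  Liabilities: Checkable deposits +€40B
Change in total ECB assets = +€100 billion.

+€100 billion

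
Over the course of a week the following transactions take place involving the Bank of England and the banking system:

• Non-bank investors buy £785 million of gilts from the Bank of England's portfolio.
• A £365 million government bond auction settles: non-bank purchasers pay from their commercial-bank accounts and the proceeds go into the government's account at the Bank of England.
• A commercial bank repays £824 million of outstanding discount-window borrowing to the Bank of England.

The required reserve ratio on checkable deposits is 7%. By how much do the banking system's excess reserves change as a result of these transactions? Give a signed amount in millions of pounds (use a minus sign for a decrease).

-£1893.5 million

Asset sale (to non-banks) £785 million: reserves −£785M, deposits −£785M.
Government account inflow £365 million: reserves −£365M, deposits −£365M.
Discount-window repayment £824 million: reserves −£824M, deposits 0.
Totals: Δreserves = −£1974M, Δdeposits = −£1150M.
Δrequired reserves = 7% × −£1150M = −£80.5M.
Δexcess reserves = Δreserves − Δrequired = −£1974M − (−£80.5M) = -£1893.5 million.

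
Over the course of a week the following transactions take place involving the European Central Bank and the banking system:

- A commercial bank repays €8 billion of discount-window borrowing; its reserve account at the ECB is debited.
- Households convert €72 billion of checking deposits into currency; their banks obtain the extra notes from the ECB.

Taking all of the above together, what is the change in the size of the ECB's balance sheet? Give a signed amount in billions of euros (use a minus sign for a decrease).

-€8 billion

ECB balance sheet:
  Assets:      Loans to banks −€8B
  Liabilities: Bank reserves −€80B, Currency in circulation +€72B
Commercial banking system:
  Assets:      Reserves at CB −€80B
  Liabilities: Checkable deposits −€72B, Borrowings from CB −€8B
Change in total ECB assets = -€8 billion.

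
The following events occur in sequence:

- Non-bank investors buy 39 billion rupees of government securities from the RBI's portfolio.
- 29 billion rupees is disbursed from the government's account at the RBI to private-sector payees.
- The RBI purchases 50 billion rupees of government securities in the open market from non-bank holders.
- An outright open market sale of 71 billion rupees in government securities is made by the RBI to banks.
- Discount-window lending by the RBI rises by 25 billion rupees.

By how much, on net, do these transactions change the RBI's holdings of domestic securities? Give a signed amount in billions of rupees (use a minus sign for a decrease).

-60 billion

RBI balance sheet:
  Assets:      Securities −60B, Loans to banks +25B
  Liabilities: Bank reserves −6B, Government deposits −29B
Commercial banking system:
  Assets:      Reserves at CB −6B, Securities +71B
  Liabilities: Checkable deposits +40B, Borrowings from CB +25B
So the change in the RBI's holdings of domestic securities is -60 billion.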